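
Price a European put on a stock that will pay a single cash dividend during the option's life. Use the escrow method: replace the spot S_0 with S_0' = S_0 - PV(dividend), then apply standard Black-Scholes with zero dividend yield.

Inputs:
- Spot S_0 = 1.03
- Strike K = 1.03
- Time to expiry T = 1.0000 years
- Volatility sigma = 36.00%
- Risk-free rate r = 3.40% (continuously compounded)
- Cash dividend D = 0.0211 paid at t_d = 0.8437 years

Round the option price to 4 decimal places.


PV(D) = D * exp(-r * t_d) = 0.0211 * 0.97172173 = 0.02050333
S_0' = S_0 - PV(D) = 1.0300 - 0.02050333 = 1.00949667
d1 = (ln(S_0'/K) + (r + sigma^2/2)*T) / (sigma*sqrt(T)) = 0.21859183
d2 = d1 - sigma*sqrt(T) = -0.14140817
exp(-rT) = 0.96657150
N(-d1) = 0.41348401; N(-d2) = 0.55622625
P = K * exp(-rT) * N(-d2) - S_0' * N(-d1) = 1.0300 * 0.96657150 * 0.55622625 - 1.00949667 * 0.41348401 = 0.1364

Answer: Price = 0.1364


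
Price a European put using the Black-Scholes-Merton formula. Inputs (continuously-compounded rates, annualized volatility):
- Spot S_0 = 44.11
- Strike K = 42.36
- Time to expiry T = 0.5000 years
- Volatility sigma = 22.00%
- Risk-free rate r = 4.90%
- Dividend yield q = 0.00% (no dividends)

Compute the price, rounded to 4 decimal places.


d1 = (ln(S/K) + (r - q + 0.5*sigma^2) * T) / (sigma * sqrt(T)) = 0.49550182
d2 = d1 - sigma * sqrt(T) = 0.33993833
exp(-rT) = 0.97579769; exp(-qT) = 1.00000000
P = K * exp(-rT) * N(-d2) - S_0 * exp(-qT) * N(-d1)
N(-d1) = 0.31012297; N(-d2) = 0.36695149
P = 42.3600 * 0.97579769 * 0.36695149 - 44.1100 * 1.00000000 * 0.31012297 = 1.4883

Answer: Price = 1.4883


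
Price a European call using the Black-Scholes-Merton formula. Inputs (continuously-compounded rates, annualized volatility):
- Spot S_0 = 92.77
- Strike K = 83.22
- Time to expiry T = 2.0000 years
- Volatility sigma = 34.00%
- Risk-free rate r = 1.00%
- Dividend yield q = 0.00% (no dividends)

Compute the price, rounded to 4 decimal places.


d1 = (ln(S/K) + (r - q + 0.5*sigma^2) * T) / (sigma * sqrt(T)) = 0.50794310
d2 = d1 - sigma * sqrt(T) = 0.02711049
exp(-rT) = 0.98019867; exp(-qT) = 1.00000000
C = S_0 * exp(-qT) * N(d1) - K * exp(-rT) * N(d2)
N(d1) = 0.69425338; N(d2) = 0.51081420
C = 92.7700 * 1.00000000 * 0.69425338 - 83.2200 * 0.98019867 * 0.51081420 = 22.7377

Answer: Price = 22.7377


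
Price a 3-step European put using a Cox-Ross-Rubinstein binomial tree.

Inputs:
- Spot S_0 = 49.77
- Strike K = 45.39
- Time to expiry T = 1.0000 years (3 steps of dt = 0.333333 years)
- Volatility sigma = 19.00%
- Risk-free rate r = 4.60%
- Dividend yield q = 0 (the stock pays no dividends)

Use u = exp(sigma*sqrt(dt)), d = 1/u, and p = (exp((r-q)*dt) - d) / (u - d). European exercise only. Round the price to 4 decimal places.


dt = T/N = 0.333333
u = exp(sigma*sqrt(dt)) = 1.115939; d = 1/u = 0.896106
p = (exp((r-q)*dt) - d) / (u - d) = 0.542891
Discount per step: exp(-r*dt) = 0.984784
Stock lattice S(k, i) with i counting down-moves:
  k=0: S(0,0) = 49.7700
  k=1: S(1,0) = 55.5403; S(1,1) = 44.5992
  k=2: S(2,0) = 61.9796; S(2,1) = 49.7700; S(2,2) = 39.9656
  k=3: S(3,0) = 69.1655; S(3,1) = 55.5403; S(3,2) = 44.5992; S(3,3) = 35.8134
Terminal payoffs V(N, i) = max(K - S_T, 0):
  V(3,0) = 0.000000; V(3,1) = 0.000000; V(3,2) = 0.790804; V(3,3) = 9.576578
Backward induction: V(k, i) = exp(-r*dt) * [p * V(k+1, i) + (1-p) * V(k+1, i+1)].
  V(2,0) = exp(-r*dt) * [p*0.000000 + (1-p)*0.000000] = 0.000000
  V(2,1) = exp(-r*dt) * [p*0.000000 + (1-p)*0.790804] = 0.355983
  V(2,2) = exp(-r*dt) * [p*0.790804 + (1-p)*9.576578] = 4.733720
  V(1,0) = exp(-r*dt) * [p*0.000000 + (1-p)*0.355983] = 0.160247
  V(1,1) = exp(-r*dt) * [p*0.355983 + (1-p)*4.733720] = 2.321222
  V(0,0) = exp(-r*dt) * [p*0.160247 + (1-p)*2.321222] = 1.130580

Answer: Price = V(0,0) = 1.1306


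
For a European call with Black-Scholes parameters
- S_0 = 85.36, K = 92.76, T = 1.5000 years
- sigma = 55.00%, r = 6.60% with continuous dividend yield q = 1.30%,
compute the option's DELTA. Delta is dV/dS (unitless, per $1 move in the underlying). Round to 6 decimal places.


Answer: Delta = 0.617668

Derivation:
d1 = 0.3314042263; d2 = -0.3422054529
phi(d1) = 0.3776252740; exp(-qT) = 0.9806888952; exp(-rT) = 0.9057427080
N(d1) = 0.6298304135
Delta = exp(-qT) * N(d1) = 0.9806888952 * 0.6298304135 = 0.617668


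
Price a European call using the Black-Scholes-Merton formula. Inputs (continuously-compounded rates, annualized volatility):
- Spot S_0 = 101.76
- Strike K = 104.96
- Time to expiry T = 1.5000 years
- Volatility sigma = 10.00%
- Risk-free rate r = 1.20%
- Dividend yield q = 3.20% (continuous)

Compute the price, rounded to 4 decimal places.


d1 = (ln(S/K) + (r - q + 0.5*sigma^2) * T) / (sigma * sqrt(T)) = -0.43651724
d2 = d1 - sigma * sqrt(T) = -0.55899173
exp(-rT) = 0.98216103; exp(-qT) = 0.95313379
C = S_0 * exp(-qT) * N(d1) - K * exp(-rT) * N(d2)
N(d1) = 0.33123075; N(d2) = 0.28808368
C = 101.7600 * 0.95313379 * 0.33123075 - 104.9600 * 0.98216103 * 0.28808368 = 2.4285

Answer: Price = 2.4285


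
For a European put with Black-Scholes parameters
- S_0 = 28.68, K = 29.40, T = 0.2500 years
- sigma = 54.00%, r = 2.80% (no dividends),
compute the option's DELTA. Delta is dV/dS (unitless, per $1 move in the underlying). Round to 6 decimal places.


Answer: Delta = -0.472457

Derivation:
d1 = 0.0690938570; d2 = -0.2009061430
phi(d1) = 0.3979911486; exp(-qT) = 1.0000000000; exp(-rT) = 0.9930244429
N(-d1) = 0.4724574554
Delta = -exp(-qT) * N(-d1) = -1.0000000000 * 0.4724574554 = -0.472457


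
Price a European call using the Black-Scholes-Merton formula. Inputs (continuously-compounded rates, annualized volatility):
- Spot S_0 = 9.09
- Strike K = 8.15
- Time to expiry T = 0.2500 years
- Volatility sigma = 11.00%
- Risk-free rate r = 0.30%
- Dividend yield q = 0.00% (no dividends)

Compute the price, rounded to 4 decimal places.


Answer: Price = 0.9501

Derivation:
d1 = (ln(S/K) + (r - q + 0.5*sigma^2) * T) / (sigma * sqrt(T)) = 2.02580874
d2 = d1 - sigma * sqrt(T) = 1.97080874
exp(-rT) = 0.99925028; exp(-qT) = 1.00000000
C = S_0 * exp(-qT) * N(d1) - K * exp(-rT) * N(d2)
N(d1) = 0.97860781; N(d2) = 0.97562712
C = 9.0900 * 1.00000000 * 0.97860781 - 8.1500 * 0.99925028 * 0.97562712 = 0.9501


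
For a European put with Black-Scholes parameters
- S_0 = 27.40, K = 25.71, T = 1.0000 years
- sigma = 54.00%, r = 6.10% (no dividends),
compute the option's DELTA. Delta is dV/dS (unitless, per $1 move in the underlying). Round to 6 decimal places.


d1 = 0.5008573928; d2 = -0.0391426072
phi(d1) = 0.3519143006; exp(-qT) = 1.0000000000; exp(-rT) = 0.9408232398
N(-d1) = 0.3082357452
Delta = -exp(-qT) * N(-d1) = -1.0000000000 * 0.3082357452 = -0.308236

Answer: Delta = -0.308236


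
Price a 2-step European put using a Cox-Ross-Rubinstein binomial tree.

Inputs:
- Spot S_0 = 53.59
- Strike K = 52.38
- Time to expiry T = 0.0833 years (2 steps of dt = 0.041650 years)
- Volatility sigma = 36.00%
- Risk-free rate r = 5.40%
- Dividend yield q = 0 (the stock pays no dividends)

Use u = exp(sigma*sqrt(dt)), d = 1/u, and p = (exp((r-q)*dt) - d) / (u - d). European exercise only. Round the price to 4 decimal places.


Answer: Price = V(0,0) = 1.5401

Derivation:
dt = T/N = 0.041650
u = exp(sigma*sqrt(dt)) = 1.076236; d = 1/u = 0.929164
p = (exp((r-q)*dt) - d) / (u - d) = 0.496950
Discount per step: exp(-r*dt) = 0.997753
Stock lattice S(k, i) with i counting down-moves:
  k=0: S(0,0) = 53.5900
  k=1: S(1,0) = 57.6755; S(1,1) = 49.7939
  k=2: S(2,0) = 62.0725; S(2,1) = 53.5900; S(2,2) = 46.2667
Terminal payoffs V(N, i) = max(K - S_T, 0):
  V(2,0) = 0.000000; V(2,1) = 0.000000; V(2,2) = 6.113299
Backward induction: V(k, i) = exp(-r*dt) * [p * V(k+1, i) + (1-p) * V(k+1, i+1)].
  V(1,0) = exp(-r*dt) * [p*0.000000 + (1-p)*0.000000] = 0.000000
  V(1,1) = exp(-r*dt) * [p*0.000000 + (1-p)*6.113299] = 3.068384
  V(0,0) = exp(-r*dt) * [p*0.000000 + (1-p)*3.068384] = 1.540081


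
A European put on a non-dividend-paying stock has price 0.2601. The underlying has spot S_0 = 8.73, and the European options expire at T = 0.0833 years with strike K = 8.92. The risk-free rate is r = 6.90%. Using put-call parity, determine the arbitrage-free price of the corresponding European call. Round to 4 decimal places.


Answer: Call price = 0.1212

Derivation:
Put-call parity: C - P = S_0 * exp(-qT) - K * exp(-rT).
S_0 * exp(-qT) = 8.7300 * 1.00000000 = 8.73000000
K * exp(-rT) = 8.9200 * 0.99426879 = 8.86887757
C = P + S*exp(-qT) - K*exp(-rT)
C = 0.2601 + 8.73000000 - 8.86887757 = 0.1212


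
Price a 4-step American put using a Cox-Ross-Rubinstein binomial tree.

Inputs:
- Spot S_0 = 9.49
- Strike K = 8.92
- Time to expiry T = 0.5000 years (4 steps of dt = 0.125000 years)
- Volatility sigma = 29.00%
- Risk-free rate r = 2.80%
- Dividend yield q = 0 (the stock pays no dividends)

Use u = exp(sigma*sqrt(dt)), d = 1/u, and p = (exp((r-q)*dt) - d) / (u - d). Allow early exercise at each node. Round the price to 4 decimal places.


Answer: Price = V(0,0) = 0.4803

Derivation:
dt = T/N = 0.125000
u = exp(sigma*sqrt(dt)) = 1.107971; d = 1/u = 0.902551
p = (exp((r-q)*dt) - d) / (u - d) = 0.491458
Discount per step: exp(-r*dt) = 0.996506
Stock lattice S(k, i) with i counting down-moves:
  k=0: S(0,0) = 9.4900
  k=1: S(1,0) = 10.5146; S(1,1) = 8.5652
  k=2: S(2,0) = 11.6499; S(2,1) = 9.4900; S(2,2) = 7.7305
  k=3: S(3,0) = 12.9078; S(3,1) = 10.5146; S(3,2) = 8.5652; S(3,3) = 6.9772
  k=4: S(4,0) = 14.3014; S(4,1) = 11.6499; S(4,2) = 9.4900; S(4,3) = 7.7305; S(4,4) = 6.2973
Terminal payoffs V(N, i) = max(K - S_T, 0):
  V(4,0) = 0.000000; V(4,1) = 0.000000; V(4,2) = 0.000000; V(4,3) = 1.189468; V(4,4) = 2.622727
Backward induction: V(k, i) = exp(-r*dt) * [p * V(k+1, i) + (1-p) * V(k+1, i+1)]; then take max(V_cont, immediate exercise) for American.
  V(3,0) = exp(-r*dt) * [p*0.000000 + (1-p)*0.000000] = 0.000000; exercise = 0.000000; V(3,0) = max -> 0.000000
  V(3,1) = exp(-r*dt) * [p*0.000000 + (1-p)*0.000000] = 0.000000; exercise = 0.000000; V(3,1) = max -> 0.000000
  V(3,2) = exp(-r*dt) * [p*0.000000 + (1-p)*1.189468] = 0.602781; exercise = 0.354794; V(3,2) = max -> 0.602781
  V(3,3) = exp(-r*dt) * [p*1.189468 + (1-p)*2.622727] = 1.911638; exercise = 1.942804; V(3,3) = max -> 1.942804
  V(2,0) = exp(-r*dt) * [p*0.000000 + (1-p)*0.000000] = 0.000000; exercise = 0.000000; V(2,0) = max -> 0.000000
  V(2,1) = exp(-r*dt) * [p*0.000000 + (1-p)*0.602781] = 0.305469; exercise = 0.000000; V(2,1) = max -> 0.305469
  V(2,2) = exp(-r*dt) * [p*0.602781 + (1-p)*1.942804] = 1.279752; exercise = 1.189468; V(2,2) = max -> 1.279752
  V(1,0) = exp(-r*dt) * [p*0.000000 + (1-p)*0.305469] = 0.154801; exercise = 0.000000; V(1,0) = max -> 0.154801
  V(1,1) = exp(-r*dt) * [p*0.305469 + (1-p)*1.279752] = 0.798134; exercise = 0.354794; V(1,1) = max -> 0.798134
  V(0,0) = exp(-r*dt) * [p*0.154801 + (1-p)*0.798134] = 0.480279; exercise = 0.000000; V(0,0) = max -> 0.480279


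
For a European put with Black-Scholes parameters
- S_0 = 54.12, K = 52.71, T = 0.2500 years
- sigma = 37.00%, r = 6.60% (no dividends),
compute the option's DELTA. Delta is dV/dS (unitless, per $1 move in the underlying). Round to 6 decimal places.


Answer: Delta = -0.372824

Derivation:
d1 = 0.3243843915; d2 = 0.1393843915
phi(d1) = 0.3784954793; exp(-qT) = 1.0000000000; exp(-rT) = 0.9836353794
N(-d1) = 0.3728235176
Delta = -exp(-qT) * N(-d1) = -1.0000000000 * 0.3728235176 = -0.372824


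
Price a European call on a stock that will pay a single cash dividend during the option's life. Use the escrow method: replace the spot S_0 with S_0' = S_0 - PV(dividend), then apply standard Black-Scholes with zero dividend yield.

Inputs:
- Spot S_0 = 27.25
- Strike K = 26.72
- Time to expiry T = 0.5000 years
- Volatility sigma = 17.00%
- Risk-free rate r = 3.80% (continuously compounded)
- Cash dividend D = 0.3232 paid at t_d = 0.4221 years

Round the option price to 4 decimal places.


PV(D) = D * exp(-r * t_d) = 0.3232 * 0.98408815 = 0.31805729
S_0' = S_0 - PV(D) = 27.2500 - 0.31805729 = 26.93194271
d1 = (ln(S_0'/K) + (r + sigma^2/2)*T) / (sigma*sqrt(T)) = 0.28388836
d2 = d1 - sigma*sqrt(T) = 0.16368020
exp(-rT) = 0.98117936
N(d1) = 0.61175203; N(d2) = 0.56500855
C = S_0' * N(d1) - K * exp(-rT) * N(d2) = 26.93194271 * 0.61175203 - 26.7200 * 0.98117936 * 0.56500855 = 1.6628

Answer: Price = 1.6628


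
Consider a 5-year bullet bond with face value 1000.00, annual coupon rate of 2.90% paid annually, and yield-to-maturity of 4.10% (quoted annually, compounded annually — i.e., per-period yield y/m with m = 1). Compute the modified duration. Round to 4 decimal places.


Answer: Modified duration = 4.5313

Derivation:
Coupon per period c = face * coupon_rate / m = 29.000000
Periods per year m = 1; per-period yield y/m = 0.041000
Number of cashflows N = 5
Cashflows (t years, CF_t, discount factor 1/(1+y/m)^(m*t), PV):
  t = 1.0000: CF_t = 29.000000, DF = 0.960615, PV = 27.857829
  t = 2.0000: CF_t = 29.000000, DF = 0.922781, PV = 26.760643
  t = 3.0000: CF_t = 29.000000, DF = 0.886437, PV = 25.706669
  t = 4.0000: CF_t = 29.000000, DF = 0.851524, PV = 24.694207
  t = 5.0000: CF_t = 1029.000000, DF = 0.817987, PV = 841.708528
Price P = sum_t PV_t = 946.727875
First compute Macaulay numerator sum_t t * PV_t:
  t * PV_t at t = 1.0000: 27.857829
  t * PV_t at t = 2.0000: 53.521285
  t * PV_t at t = 3.0000: 77.120008
  t * PV_t at t = 4.0000: 98.776827
  t * PV_t at t = 5.0000: 4208.542638
Macaulay duration D = 4465.818587 / 946.727875 = 4.717109
Modified duration = D / (1 + y/m) = 4.717109 / (1 + 0.041000) = 4.531325


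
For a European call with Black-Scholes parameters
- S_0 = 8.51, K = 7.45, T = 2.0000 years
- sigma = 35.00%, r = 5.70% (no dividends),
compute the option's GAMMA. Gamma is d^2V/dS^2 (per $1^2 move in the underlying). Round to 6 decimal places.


d1 = 0.7465591175; d2 = 0.2515843707
phi(d1) = 0.3019137824; exp(-qT) = 1.0000000000; exp(-rT) = 0.8922579559
Gamma = exp(-qT) * phi(d1) / (S * sigma * sqrt(T)) = 1.0000000000 * 0.3019137824 / (8.5100 * 0.3500 * 1.4142135624) = 0.071675

Answer: Gamma = 0.071675


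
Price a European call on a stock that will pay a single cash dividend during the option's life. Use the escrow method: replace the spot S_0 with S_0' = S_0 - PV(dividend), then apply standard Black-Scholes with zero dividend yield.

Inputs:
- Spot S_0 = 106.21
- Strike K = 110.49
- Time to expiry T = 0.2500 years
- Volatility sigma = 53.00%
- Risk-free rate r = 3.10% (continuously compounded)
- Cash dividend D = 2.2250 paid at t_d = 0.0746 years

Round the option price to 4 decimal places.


PV(D) = D * exp(-r * t_d) = 2.2250 * 0.99769007 = 2.21986041
S_0' = S_0 - PV(D) = 106.2100 - 2.21986041 = 103.99013959
d1 = (ln(S_0'/K) + (r + sigma^2/2)*T) / (sigma*sqrt(T)) = -0.06704316
d2 = d1 - sigma*sqrt(T) = -0.33204316
exp(-rT) = 0.99227995
N(d1) = 0.47327367; N(d2) = 0.36992834
C = S_0' * N(d1) - K * exp(-rT) * N(d2) = 103.99013959 * 0.47327367 - 110.4900 * 0.99227995 * 0.36992834 = 8.6580

Answer: Price = 8.6580


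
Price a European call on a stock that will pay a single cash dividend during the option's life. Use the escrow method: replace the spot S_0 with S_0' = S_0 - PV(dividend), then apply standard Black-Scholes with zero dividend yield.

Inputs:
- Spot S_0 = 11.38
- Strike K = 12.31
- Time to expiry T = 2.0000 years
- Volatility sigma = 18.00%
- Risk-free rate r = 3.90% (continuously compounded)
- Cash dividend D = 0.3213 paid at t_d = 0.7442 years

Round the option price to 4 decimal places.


PV(D) = D * exp(-r * t_d) = 0.3213 * 0.97139335 = 0.31210868
S_0' = S_0 - PV(D) = 11.3800 - 0.31210868 = 11.06789132
d1 = (ln(S_0'/K) + (r + sigma^2/2)*T) / (sigma*sqrt(T)) = 0.01585609
d2 = d1 - sigma*sqrt(T) = -0.23870235
exp(-rT) = 0.92496443
N(d1) = 0.50632540; N(d2) = 0.40566820
C = S_0' * N(d1) - K * exp(-rT) * N(d2) = 11.06789132 * 0.50632540 - 12.3100 * 0.92496443 * 0.40566820 = 0.9849

Answer: Price = 0.9849


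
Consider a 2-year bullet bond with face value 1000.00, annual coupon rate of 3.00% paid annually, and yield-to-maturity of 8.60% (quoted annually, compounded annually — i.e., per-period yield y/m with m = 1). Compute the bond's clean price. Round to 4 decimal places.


Answer: Price = 900.9527

Derivation:
Coupon per period c = face * coupon_rate / m = 30.000000
Periods per year m = 1; per-period yield y/m = 0.086000
Number of cashflows N = 2
Cashflows (t years, CF_t, discount factor 1/(1+y/m)^(m*t), PV):
  t = 1.0000: CF_t = 30.000000, DF = 0.920810, PV = 27.624309
  t = 2.0000: CF_t = 1030.000000, DF = 0.847892, PV = 873.328382
Price P = sum_t PV_t = 900.952691


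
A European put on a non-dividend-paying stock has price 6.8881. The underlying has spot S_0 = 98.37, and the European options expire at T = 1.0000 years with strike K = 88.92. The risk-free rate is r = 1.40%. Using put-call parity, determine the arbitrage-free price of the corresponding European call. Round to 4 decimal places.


Answer: Call price = 17.5743

Derivation:
Put-call parity: C - P = S_0 * exp(-qT) - K * exp(-rT).
S_0 * exp(-qT) = 98.3700 * 1.00000000 = 98.37000000
K * exp(-rT) = 88.9200 * 0.98609754 = 87.68379364
C = P + S*exp(-qT) - K*exp(-rT)
C = 6.8881 + 98.37000000 - 87.68379364 = 17.5743


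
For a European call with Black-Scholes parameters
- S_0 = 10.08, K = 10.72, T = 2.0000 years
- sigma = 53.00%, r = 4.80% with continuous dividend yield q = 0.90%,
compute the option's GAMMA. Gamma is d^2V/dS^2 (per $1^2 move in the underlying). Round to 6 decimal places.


Answer: Gamma = 0.047937

Derivation:
d1 = 0.3967030570; d2 = -0.3528301311
phi(d1) = 0.3687541228; exp(-qT) = 0.9821610324; exp(-rT) = 0.9084640161
Gamma = exp(-qT) * phi(d1) / (S * sigma * sqrt(T)) = 0.9821610324 * 0.3687541228 / (10.0800 * 0.5300 * 1.4142135624) = 0.047937


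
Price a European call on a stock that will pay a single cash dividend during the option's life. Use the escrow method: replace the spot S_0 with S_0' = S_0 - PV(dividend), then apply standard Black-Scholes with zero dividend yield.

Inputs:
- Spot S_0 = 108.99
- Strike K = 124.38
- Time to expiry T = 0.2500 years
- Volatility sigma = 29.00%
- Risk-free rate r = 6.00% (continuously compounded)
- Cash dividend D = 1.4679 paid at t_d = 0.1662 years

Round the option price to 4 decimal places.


Answer: Price = 1.6687

Derivation:
PV(D) = D * exp(-r * t_d) = 1.4679 * 0.99007756 = 1.45333484
S_0' = S_0 - PV(D) = 108.9900 - 1.45333484 = 107.53666516
d1 = (ln(S_0'/K) + (r + sigma^2/2)*T) / (sigma*sqrt(T)) = -0.82756576
d2 = d1 - sigma*sqrt(T) = -0.97256576
exp(-rT) = 0.98511194
N(d1) = 0.20395823; N(d2) = 0.16538458
C = S_0' * N(d1) - K * exp(-rT) * N(d2) = 107.53666516 * 0.20395823 - 124.3800 * 0.98511194 * 0.16538458 = 1.6687


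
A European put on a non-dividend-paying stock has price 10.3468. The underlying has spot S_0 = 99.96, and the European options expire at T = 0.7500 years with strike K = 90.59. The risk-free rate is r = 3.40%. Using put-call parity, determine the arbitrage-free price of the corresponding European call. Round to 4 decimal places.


Put-call parity: C - P = S_0 * exp(-qT) - K * exp(-rT).
S_0 * exp(-qT) = 99.9600 * 1.00000000 = 99.96000000
K * exp(-rT) = 90.5900 * 0.97482238 = 88.30915931
C = P + S*exp(-qT) - K*exp(-rT)
C = 10.3468 + 99.96000000 - 88.30915931 = 21.9976

Answer: Call price = 21.9976


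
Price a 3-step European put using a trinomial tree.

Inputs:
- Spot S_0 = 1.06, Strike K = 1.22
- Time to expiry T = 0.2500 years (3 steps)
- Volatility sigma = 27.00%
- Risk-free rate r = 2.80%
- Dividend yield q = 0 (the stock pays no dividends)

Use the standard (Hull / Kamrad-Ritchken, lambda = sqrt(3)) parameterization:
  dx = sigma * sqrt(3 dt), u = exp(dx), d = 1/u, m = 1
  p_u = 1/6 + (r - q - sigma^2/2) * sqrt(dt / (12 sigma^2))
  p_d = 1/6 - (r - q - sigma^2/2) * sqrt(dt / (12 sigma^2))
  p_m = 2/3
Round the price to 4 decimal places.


dt = T/N = 0.083333; dx = sigma*sqrt(3*dt) = 0.135000
u = exp(dx) = 1.144537; d = 1/u = 0.873716
p_u = 0.164059, p_m = 0.666667, p_d = 0.169275
Discount per step: exp(-r*dt) = 0.997669
Stock lattice S(k, j) with j the centered position index:
  k=0: S(0,+0) = 1.0600
  k=1: S(1,-1) = 0.9261; S(1,+0) = 1.0600; S(1,+1) = 1.2132
  k=2: S(2,-2) = 0.8092; S(2,-1) = 0.9261; S(2,+0) = 1.0600; S(2,+1) = 1.2132; S(2,+2) = 1.3886
  k=3: S(3,-3) = 0.7070; S(3,-2) = 0.8092; S(3,-1) = 0.9261; S(3,+0) = 1.0600; S(3,+1) = 1.2132; S(3,+2) = 1.3886; S(3,+3) = 1.5893
Terminal payoffs V(N, j) = max(K - S_T, 0):
  V(3,-3) = 0.513005; V(3,-2) = 0.410818; V(3,-1) = 0.293861; V(3,+0) = 0.160000; V(3,+1) = 0.006791; V(3,+2) = 0.000000; V(3,+3) = 0.000000
Backward induction: V(k, j) = exp(-r*dt) * [p_u * V(k+1, j+1) + p_m * V(k+1, j) + p_d * V(k+1, j-1)]
  V(2,-2) = exp(-r*dt) * [p_u*0.293861 + p_m*0.410818 + p_d*0.513005] = 0.407975
  V(2,-1) = exp(-r*dt) * [p_u*0.160000 + p_m*0.293861 + p_d*0.410818] = 0.291018
  V(2,+0) = exp(-r*dt) * [p_u*0.006791 + p_m*0.160000 + p_d*0.293861] = 0.157157
  V(2,+1) = exp(-r*dt) * [p_u*0.000000 + p_m*0.006791 + p_d*0.160000] = 0.031538
  V(2,+2) = exp(-r*dt) * [p_u*0.000000 + p_m*0.000000 + p_d*0.006791] = 0.001147
  V(1,-1) = exp(-r*dt) * [p_u*0.157157 + p_m*0.291018 + p_d*0.407975] = 0.288182
  V(1,+0) = exp(-r*dt) * [p_u*0.031538 + p_m*0.157157 + p_d*0.291018] = 0.158836
  V(1,+1) = exp(-r*dt) * [p_u*0.001147 + p_m*0.031538 + p_d*0.157157] = 0.047704
  V(0,+0) = exp(-r*dt) * [p_u*0.047704 + p_m*0.158836 + p_d*0.288182] = 0.162120

Answer: Price = V(0,0) = 0.1621


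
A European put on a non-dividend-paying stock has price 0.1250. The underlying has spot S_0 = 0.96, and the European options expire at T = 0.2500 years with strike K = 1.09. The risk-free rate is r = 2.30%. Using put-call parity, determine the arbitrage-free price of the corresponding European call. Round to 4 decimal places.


Put-call parity: C - P = S_0 * exp(-qT) - K * exp(-rT).
S_0 * exp(-qT) = 0.9600 * 1.00000000 = 0.96000000
K * exp(-rT) = 1.0900 * 0.99426650 = 1.08375048
C = P + S*exp(-qT) - K*exp(-rT)
C = 0.1250 + 0.96000000 - 1.08375048 = 0.0012

Answer: Call price = 0.0012


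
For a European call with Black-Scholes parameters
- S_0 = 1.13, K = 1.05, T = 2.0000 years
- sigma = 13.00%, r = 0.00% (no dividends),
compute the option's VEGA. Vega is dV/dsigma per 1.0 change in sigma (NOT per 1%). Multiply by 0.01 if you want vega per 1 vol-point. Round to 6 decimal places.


d1 = 0.4913166580; d2 = 0.3074688949
phi(d1) = 0.3535838712; exp(-qT) = 1.0000000000; exp(-rT) = 1.0000000000
Vega = S * exp(-qT) * phi(d1) * sqrt(T) = 1.1300 * 1.0000000000 * 0.3535838712 * 1.4142135624 = 0.565049

Answer: Vega = 0.565049


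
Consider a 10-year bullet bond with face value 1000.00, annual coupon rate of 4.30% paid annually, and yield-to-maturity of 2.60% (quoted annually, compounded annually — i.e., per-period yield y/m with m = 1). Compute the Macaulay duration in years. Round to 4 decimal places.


Coupon per period c = face * coupon_rate / m = 43.000000
Periods per year m = 1; per-period yield y/m = 0.026000
Number of cashflows N = 10
Cashflows (t years, CF_t, discount factor 1/(1+y/m)^(m*t), PV):
  t = 1.0000: CF_t = 43.000000, DF = 0.974659, PV = 41.910331
  t = 2.0000: CF_t = 43.000000, DF = 0.949960, PV = 40.848276
  t = 3.0000: CF_t = 43.000000, DF = 0.925887, PV = 39.813135
  t = 4.0000: CF_t = 43.000000, DF = 0.902424, PV = 38.804225
  t = 5.0000: CF_t = 43.000000, DF = 0.879555, PV = 37.820882
  t = 6.0000: CF_t = 43.000000, DF = 0.857266, PV = 36.862458
  t = 7.0000: CF_t = 43.000000, DF = 0.835542, PV = 35.928322
  t = 8.0000: CF_t = 43.000000, DF = 0.814369, PV = 35.017857
  t = 9.0000: CF_t = 43.000000, DF = 0.793732, PV = 34.130465
  t = 10.0000: CF_t = 1043.000000, DF = 0.773618, PV = 806.883251
Price P = sum_t PV_t = 1148.019202
Macaulay numerator sum_t t * PV_t:
  t * PV_t at t = 1.0000: 41.910331
  t * PV_t at t = 2.0000: 81.696552
  t * PV_t at t = 3.0000: 119.439404
  t * PV_t at t = 4.0000: 155.216899
  t * PV_t at t = 5.0000: 189.104410
  t * PV_t at t = 6.0000: 221.174748
  t * PV_t at t = 7.0000: 251.498252
  t * PV_t at t = 8.0000: 280.142859
  t * PV_t at t = 9.0000: 307.174187
  t * PV_t at t = 10.0000: 8068.832511
Macaulay duration D = (sum_t t * PV_t) / P = 9716.190154 / 1148.019202 = 8.463439

Answer: Macaulay duration = 8.4634 years


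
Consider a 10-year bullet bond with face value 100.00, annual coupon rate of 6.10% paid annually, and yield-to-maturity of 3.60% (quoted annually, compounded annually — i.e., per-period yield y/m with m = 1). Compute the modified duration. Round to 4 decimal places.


Answer: Modified duration = 7.7183

Derivation:
Coupon per period c = face * coupon_rate / m = 6.100000
Periods per year m = 1; per-period yield y/m = 0.036000
Number of cashflows N = 10
Cashflows (t years, CF_t, discount factor 1/(1+y/m)^(m*t), PV):
  t = 1.0000: CF_t = 6.100000, DF = 0.965251, PV = 5.888031
  t = 2.0000: CF_t = 6.100000, DF = 0.931709, PV = 5.683427
  t = 3.0000: CF_t = 6.100000, DF = 0.899333, PV = 5.485934
  t = 4.0000: CF_t = 6.100000, DF = 0.868082, PV = 5.295303
  t = 5.0000: CF_t = 6.100000, DF = 0.837917, PV = 5.111296
  t = 6.0000: CF_t = 6.100000, DF = 0.808801, PV = 4.933684
  t = 7.0000: CF_t = 6.100000, DF = 0.780696, PV = 4.762243
  t = 8.0000: CF_t = 6.100000, DF = 0.753567, PV = 4.596760
  t = 9.0000: CF_t = 6.100000, DF = 0.727381, PV = 4.437027
  t = 10.0000: CF_t = 106.100000, DF = 0.702106, PV = 74.493406
Price P = sum_t PV_t = 120.687110
First compute Macaulay numerator sum_t t * PV_t:
  t * PV_t at t = 1.0000: 5.888031
  t * PV_t at t = 2.0000: 11.366855
  t * PV_t at t = 3.0000: 16.457802
  t * PV_t at t = 4.0000: 21.181212
  t * PV_t at t = 5.0000: 25.556482
  t * PV_t at t = 6.0000: 29.602102
  t * PV_t at t = 7.0000: 33.335701
  t * PV_t at t = 8.0000: 36.774077
  t * PV_t at t = 9.0000: 39.933240
  t * PV_t at t = 10.0000: 744.934057
Macaulay duration D = 965.029557 / 120.687110 = 7.996128
Modified duration = D / (1 + y/m) = 7.996128 / (1 + 0.036000) = 7.718270


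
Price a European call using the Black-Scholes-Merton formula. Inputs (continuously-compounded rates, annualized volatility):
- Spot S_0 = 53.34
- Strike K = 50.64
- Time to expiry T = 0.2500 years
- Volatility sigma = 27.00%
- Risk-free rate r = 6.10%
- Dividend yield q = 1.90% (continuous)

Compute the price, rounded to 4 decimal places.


d1 = (ln(S/K) + (r - q + 0.5*sigma^2) * T) / (sigma * sqrt(T)) = 0.53005364
d2 = d1 - sigma * sqrt(T) = 0.39505364
exp(-rT) = 0.98486569; exp(-qT) = 0.99526126
C = S_0 * exp(-qT) * N(d1) - K * exp(-rT) * N(d2)
N(d1) = 0.70196263; N(d2) = 0.65359835
C = 53.3400 * 0.99526126 * 0.70196263 - 50.6400 * 0.98486569 * 0.65359835 = 4.6680

Answer: Price = 4.6680


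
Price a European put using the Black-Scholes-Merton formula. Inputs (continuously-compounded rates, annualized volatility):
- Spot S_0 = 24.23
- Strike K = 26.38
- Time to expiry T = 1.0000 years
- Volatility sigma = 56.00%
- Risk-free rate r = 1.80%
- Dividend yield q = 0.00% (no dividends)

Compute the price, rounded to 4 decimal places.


d1 = (ln(S/K) + (r - q + 0.5*sigma^2) * T) / (sigma * sqrt(T)) = 0.16033105
d2 = d1 - sigma * sqrt(T) = -0.39966895
exp(-rT) = 0.98216103; exp(-qT) = 1.00000000
P = K * exp(-rT) * N(-d2) - S_0 * exp(-qT) * N(-d1)
N(-d1) = 0.43631015; N(-d2) = 0.65529982
P = 26.3800 * 0.98216103 * 0.65529982 - 24.2300 * 1.00000000 * 0.43631015 = 6.4066

Answer: Price = 6.4066


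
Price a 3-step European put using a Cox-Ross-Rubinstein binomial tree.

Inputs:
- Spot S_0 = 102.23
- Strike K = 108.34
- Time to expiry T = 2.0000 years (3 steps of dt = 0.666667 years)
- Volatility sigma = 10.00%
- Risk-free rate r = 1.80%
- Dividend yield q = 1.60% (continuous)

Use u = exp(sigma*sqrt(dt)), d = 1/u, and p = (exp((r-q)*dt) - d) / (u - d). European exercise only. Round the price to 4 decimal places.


dt = T/N = 0.666667
u = exp(sigma*sqrt(dt)) = 1.085076; d = 1/u = 0.921595
p = (exp((r-q)*dt) - d) / (u - d) = 0.487760
Discount per step: exp(-r*dt) = 0.988072
Stock lattice S(k, i) with i counting down-moves:
  k=0: S(0,0) = 102.2300
  k=1: S(1,0) = 110.9273; S(1,1) = 94.2146
  k=2: S(2,0) = 120.3645; S(2,1) = 102.2300; S(2,2) = 86.8277
  k=3: S(3,0) = 130.6046; S(3,1) = 110.9273; S(3,2) = 94.2146; S(3,3) = 80.0200
Terminal payoffs V(N, i) = max(K - S_T, 0):
  V(3,0) = 0.000000; V(3,1) = 0.000000; V(3,2) = 14.125366; V(3,3) = 28.320032
Backward induction: V(k, i) = exp(-r*dt) * [p * V(k+1, i) + (1-p) * V(k+1, i+1)].
  V(2,0) = exp(-r*dt) * [p*0.000000 + (1-p)*0.000000] = 0.000000
  V(2,1) = exp(-r*dt) * [p*0.000000 + (1-p)*14.125366] = 7.149266
  V(2,2) = exp(-r*dt) * [p*14.125366 + (1-p)*28.320032] = 21.141215
  V(1,0) = exp(-r*dt) * [p*0.000000 + (1-p)*7.149266] = 3.618455
  V(1,1) = exp(-r*dt) * [p*7.149266 + (1-p)*21.141215] = 14.145727
  V(0,0) = exp(-r*dt) * [p*3.618455 + (1-p)*14.145727] = 8.903457

Answer: Price = V(0,0) = 8.9035


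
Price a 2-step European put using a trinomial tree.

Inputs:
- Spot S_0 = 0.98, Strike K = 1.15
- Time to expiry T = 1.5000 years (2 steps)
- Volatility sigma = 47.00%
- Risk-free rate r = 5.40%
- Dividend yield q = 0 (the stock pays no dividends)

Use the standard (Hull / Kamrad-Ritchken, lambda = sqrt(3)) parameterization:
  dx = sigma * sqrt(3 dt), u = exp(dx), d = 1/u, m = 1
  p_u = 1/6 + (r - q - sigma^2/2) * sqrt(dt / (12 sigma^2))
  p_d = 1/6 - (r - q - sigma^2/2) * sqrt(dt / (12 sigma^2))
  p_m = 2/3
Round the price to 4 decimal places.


Answer: Price = V(0,0) = 0.2716

Derivation:
dt = T/N = 0.750000; dx = sigma*sqrt(3*dt) = 0.705000
u = exp(dx) = 2.023847; d = 1/u = 0.494109
p_u = 0.136640, p_m = 0.666667, p_d = 0.196693
Discount per step: exp(-r*dt) = 0.960309
Stock lattice S(k, j) with j the centered position index:
  k=0: S(0,+0) = 0.9800
  k=1: S(1,-1) = 0.4842; S(1,+0) = 0.9800; S(1,+1) = 1.9834
  k=2: S(2,-2) = 0.2393; S(2,-1) = 0.4842; S(2,+0) = 0.9800; S(2,+1) = 1.9834; S(2,+2) = 4.0140
Terminal payoffs V(N, j) = max(K - S_T, 0):
  V(2,-2) = 0.910740; V(2,-1) = 0.665774; V(2,+0) = 0.170000; V(2,+1) = 0.000000; V(2,+2) = 0.000000
Backward induction: V(k, j) = exp(-r*dt) * [p_u * V(k+1, j+1) + p_m * V(k+1, j) + p_d * V(k+1, j-1)]
  V(1,-1) = exp(-r*dt) * [p_u*0.170000 + p_m*0.665774 + p_d*0.910740] = 0.620565
  V(1,+0) = exp(-r*dt) * [p_u*0.000000 + p_m*0.170000 + p_d*0.665774] = 0.234591
  V(1,+1) = exp(-r*dt) * [p_u*0.000000 + p_m*0.000000 + p_d*0.170000] = 0.032111
  V(0,+0) = exp(-r*dt) * [p_u*0.032111 + p_m*0.234591 + p_d*0.620565] = 0.271616


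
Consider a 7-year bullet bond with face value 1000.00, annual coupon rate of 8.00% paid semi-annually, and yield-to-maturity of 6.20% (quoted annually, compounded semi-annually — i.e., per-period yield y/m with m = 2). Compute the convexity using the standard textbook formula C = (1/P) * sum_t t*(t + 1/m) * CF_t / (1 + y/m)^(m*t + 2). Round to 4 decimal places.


Answer: Convexity = 36.1780

Derivation:
Coupon per period c = face * coupon_rate / m = 40.000000
Periods per year m = 2; per-period yield y/m = 0.031000
Number of cashflows N = 14
Cashflows (t years, CF_t, discount factor 1/(1+y/m)^(m*t), PV):
  t = 0.5000: CF_t = 40.000000, DF = 0.969932, PV = 38.797284
  t = 1.0000: CF_t = 40.000000, DF = 0.940768, PV = 37.630732
  t = 1.5000: CF_t = 40.000000, DF = 0.912481, PV = 36.499255
  t = 2.0000: CF_t = 40.000000, DF = 0.885045, PV = 35.401799
  t = 2.5000: CF_t = 40.000000, DF = 0.858434, PV = 34.337341
  t = 3.0000: CF_t = 40.000000, DF = 0.832622, PV = 33.304890
  t = 3.5000: CF_t = 40.000000, DF = 0.807587, PV = 32.303482
  t = 4.0000: CF_t = 40.000000, DF = 0.783305, PV = 31.332184
  t = 4.5000: CF_t = 40.000000, DF = 0.759752, PV = 30.390091
  t = 5.0000: CF_t = 40.000000, DF = 0.736908, PV = 29.476325
  t = 5.5000: CF_t = 40.000000, DF = 0.714751, PV = 28.590034
  t = 6.0000: CF_t = 40.000000, DF = 0.693260, PV = 27.730392
  t = 6.5000: CF_t = 40.000000, DF = 0.672415, PV = 26.896597
  t = 7.0000: CF_t = 1040.000000, DF = 0.652197, PV = 678.284707
Price P = sum_t PV_t = 1100.975113
Convexity numerator sum_t t*(t + 1/m) * CF_t / (1+y/m)^(m*t + 2):
  t = 0.5000: term = 18.249627
  t = 1.0000: term = 53.102698
  t = 1.5000: term = 103.012024
  t = 2.0000: term = 166.524448
  t = 2.5000: term = 242.276113
  t = 3.0000: term = 328.987933
  t = 3.5000: term = 425.461277
  t = 4.0000: term = 530.573853
  t = 4.5000: term = 643.275767
  t = 5.0000: term = 762.585778
  t = 5.5000: term = 887.587715
  t = 6.0000: term = 1017.427061
  t = 6.5000: term = 1151.307699
  t = 7.0000: term = 33500.708980
Convexity = (1/P) * sum = 39831.080973 / 1100.975113 = 36.178003


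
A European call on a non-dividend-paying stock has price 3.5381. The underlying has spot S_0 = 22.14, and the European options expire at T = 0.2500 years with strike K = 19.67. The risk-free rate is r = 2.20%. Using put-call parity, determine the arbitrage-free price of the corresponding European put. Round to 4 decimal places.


Answer: Put price = 0.9602

Derivation:
Put-call parity: C - P = S_0 * exp(-qT) - K * exp(-rT).
S_0 * exp(-qT) = 22.1400 * 1.00000000 = 22.14000000
K * exp(-rT) = 19.6700 * 0.99451510 = 19.56211196
P = C - S*exp(-qT) + K*exp(-rT)
P = 3.5381 - 22.14000000 + 19.56211196 = 0.9602


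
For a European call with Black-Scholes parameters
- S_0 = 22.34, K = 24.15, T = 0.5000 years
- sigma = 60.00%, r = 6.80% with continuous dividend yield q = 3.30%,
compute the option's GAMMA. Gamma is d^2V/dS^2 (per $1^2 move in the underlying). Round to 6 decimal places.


Answer: Gamma = 0.041302

Derivation:
d1 = 0.0697547017; d2 = -0.3545093670
phi(d1) = 0.3979728897; exp(-qT) = 0.9836353794; exp(-rT) = 0.9665715046
Gamma = exp(-qT) * phi(d1) / (S * sigma * sqrt(T)) = 0.9836353794 * 0.3979728897 / (22.3400 * 0.6000 * 0.7071067812) = 0.041302


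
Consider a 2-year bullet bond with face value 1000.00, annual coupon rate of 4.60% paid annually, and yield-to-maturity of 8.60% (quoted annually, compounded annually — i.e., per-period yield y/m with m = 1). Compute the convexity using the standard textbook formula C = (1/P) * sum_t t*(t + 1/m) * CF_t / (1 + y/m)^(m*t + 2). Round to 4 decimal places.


Answer: Convexity = 4.9328

Derivation:
Coupon per period c = face * coupon_rate / m = 46.000000
Periods per year m = 1; per-period yield y/m = 0.086000
Number of cashflows N = 2
Cashflows (t years, CF_t, discount factor 1/(1+y/m)^(m*t), PV):
  t = 1.0000: CF_t = 46.000000, DF = 0.920810, PV = 42.357274
  t = 2.0000: CF_t = 1046.000000, DF = 0.847892, PV = 886.894648
Price P = sum_t PV_t = 929.251922
Convexity numerator sum_t t*(t + 1/m) * CF_t / (1+y/m)^(m*t + 2):
  t = 1.0000: term = 71.828757
  t = 2.0000: term = 4511.943305
Convexity = (1/P) * sum = 4583.772062 / 929.251922 = 4.932755


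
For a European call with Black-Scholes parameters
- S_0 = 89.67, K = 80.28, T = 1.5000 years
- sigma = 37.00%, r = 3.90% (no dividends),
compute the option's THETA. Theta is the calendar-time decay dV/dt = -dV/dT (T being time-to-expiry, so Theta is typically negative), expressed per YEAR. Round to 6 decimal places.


d1 = 0.5997735427; d2 = 0.1466179402
phi(d1) = 0.3332698741; exp(-qT) = 1.0000000000; exp(-rT) = 0.9431782404
Theta = -S*exp(-qT)*phi(d1)*sigma/(2*sqrt(T)) - r*K*exp(-rT)*N(d2) + q*S*exp(-qT)*N(d1)
N(d1) = 0.7256714160; N(d2) = 0.5582832038; sqrt(T) = 1.2247448714
Term 1 = -89.6700 * 1.0000000000 * 0.3332698741 * 0.3700 / (2 * 1.2247448714) = -4.5140807747
Term 2 = -0.0390 * 80.2800 * 0.9431782404 * 0.5582832038 = -1.6486190192
Term 3 = 0 (no dividend yield, q = 0)
Theta = -4.5140807747 + (-1.6486190192) + (0.0000000000) = -6.162700

Answer: Theta = -6.162700


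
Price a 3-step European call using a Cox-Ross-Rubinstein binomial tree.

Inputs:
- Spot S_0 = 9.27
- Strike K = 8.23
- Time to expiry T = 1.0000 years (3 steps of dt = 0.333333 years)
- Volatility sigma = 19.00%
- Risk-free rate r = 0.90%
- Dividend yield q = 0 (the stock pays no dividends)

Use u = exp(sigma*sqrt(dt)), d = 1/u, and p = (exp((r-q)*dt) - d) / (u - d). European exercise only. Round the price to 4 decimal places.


Answer: Price = V(0,0) = 1.3233

Derivation:
dt = T/N = 0.333333
u = exp(sigma*sqrt(dt)) = 1.115939; d = 1/u = 0.896106
p = (exp((r-q)*dt) - d) / (u - d) = 0.486271
Discount per step: exp(-r*dt) = 0.997004
Stock lattice S(k, i) with i counting down-moves:
  k=0: S(0,0) = 9.2700
  k=1: S(1,0) = 10.3448; S(1,1) = 8.3069
  k=2: S(2,0) = 11.5441; S(2,1) = 9.2700; S(2,2) = 7.4439
  k=3: S(3,0) = 12.8825; S(3,1) = 10.3448; S(3,2) = 8.3069; S(3,3) = 6.6705
Terminal payoffs V(N, i) = max(S_T - K, 0):
  V(3,0) = 4.652542; V(3,1) = 2.114758; V(3,2) = 0.076903; V(3,3) = 0.000000
Backward induction: V(k, i) = exp(-r*dt) * [p * V(k+1, i) + (1-p) * V(k+1, i+1)].
  V(2,0) = exp(-r*dt) * [p*4.652542 + (1-p)*2.114758] = 3.338776
  V(2,1) = exp(-r*dt) * [p*2.114758 + (1-p)*0.076903] = 1.064653
  V(2,2) = exp(-r*dt) * [p*0.076903 + (1-p)*0.000000] = 0.037284
  V(1,0) = exp(-r*dt) * [p*3.338776 + (1-p)*1.064653] = 2.163990
  V(1,1) = exp(-r*dt) * [p*1.064653 + (1-p)*0.037284] = 0.535255
  V(0,0) = exp(-r*dt) * [p*2.163990 + (1-p)*0.535255] = 1.323285


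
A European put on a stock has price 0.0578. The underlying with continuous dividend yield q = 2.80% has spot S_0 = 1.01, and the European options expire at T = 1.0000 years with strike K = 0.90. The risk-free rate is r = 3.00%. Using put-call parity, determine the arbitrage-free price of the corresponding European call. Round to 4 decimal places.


Answer: Call price = 0.1665

Derivation:
Put-call parity: C - P = S_0 * exp(-qT) - K * exp(-rT).
S_0 * exp(-qT) = 1.0100 * 0.97238837 = 0.98211225
K * exp(-rT) = 0.9000 * 0.97044553 = 0.87340098
C = P + S*exp(-qT) - K*exp(-rT)
C = 0.0578 + 0.98211225 - 0.87340098 = 0.1665


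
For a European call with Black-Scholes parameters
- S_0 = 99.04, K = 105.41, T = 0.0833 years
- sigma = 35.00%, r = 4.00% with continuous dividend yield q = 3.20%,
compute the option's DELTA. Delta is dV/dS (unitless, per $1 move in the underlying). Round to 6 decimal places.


Answer: Delta = 0.286987

Derivation:
d1 = -0.5599620372; d2 = -0.6609781250
phi(d1) = 0.3410530388; exp(-qT) = 0.9973379496; exp(-rT) = 0.9966735450
N(d1) = 0.2877526660
Delta = exp(-qT) * N(d1) = 0.9973379496 * 0.2877526660 = 0.286987


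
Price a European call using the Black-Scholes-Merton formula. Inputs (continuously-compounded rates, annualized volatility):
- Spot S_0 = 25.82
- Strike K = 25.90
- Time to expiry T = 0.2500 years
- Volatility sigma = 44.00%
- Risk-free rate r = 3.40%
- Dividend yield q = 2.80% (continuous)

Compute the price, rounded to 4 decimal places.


d1 = (ln(S/K) + (r - q + 0.5*sigma^2) * T) / (sigma * sqrt(T)) = 0.10275644
d2 = d1 - sigma * sqrt(T) = -0.11724356
exp(-rT) = 0.99153602; exp(-qT) = 0.99302444
C = S_0 * exp(-qT) * N(d1) - K * exp(-rT) * N(d2)
N(d1) = 0.54092186; N(d2) = 0.45333352
C = 25.8200 * 0.99302444 * 0.54092186 - 25.9000 * 0.99153602 * 0.45333352 = 2.2272

Answer: Price = 2.2272


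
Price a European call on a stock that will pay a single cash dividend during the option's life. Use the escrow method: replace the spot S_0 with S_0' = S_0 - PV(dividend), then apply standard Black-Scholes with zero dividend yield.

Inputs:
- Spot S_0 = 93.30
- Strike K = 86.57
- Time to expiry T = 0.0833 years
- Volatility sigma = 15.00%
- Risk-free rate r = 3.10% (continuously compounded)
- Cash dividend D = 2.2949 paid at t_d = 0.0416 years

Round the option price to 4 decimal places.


PV(D) = D * exp(-r * t_d) = 2.2949 * 0.99871123 = 2.29194240
S_0' = S_0 - PV(D) = 93.3000 - 2.29194240 = 91.00805760
d1 = (ln(S_0'/K) + (r + sigma^2/2)*T) / (sigma*sqrt(T)) = 1.23610331
d2 = d1 - sigma*sqrt(T) = 1.19281070
exp(-rT) = 0.99742103
N(d1) = 0.89178992; N(d2) = 0.88352824
C = S_0' * N(d1) - K * exp(-rT) * N(d2) = 91.00805760 * 0.89178992 - 86.5700 * 0.99742103 * 0.88352824 = 4.8703

Answer: Price = 4.8703


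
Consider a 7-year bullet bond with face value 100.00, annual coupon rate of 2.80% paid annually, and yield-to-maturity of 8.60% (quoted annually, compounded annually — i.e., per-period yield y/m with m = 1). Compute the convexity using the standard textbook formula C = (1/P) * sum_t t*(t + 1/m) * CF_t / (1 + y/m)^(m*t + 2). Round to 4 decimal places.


Answer: Convexity = 41.4770

Derivation:
Coupon per period c = face * coupon_rate / m = 2.800000
Periods per year m = 1; per-period yield y/m = 0.086000
Number of cashflows N = 7
Cashflows (t years, CF_t, discount factor 1/(1+y/m)^(m*t), PV):
  t = 1.0000: CF_t = 2.800000, DF = 0.920810, PV = 2.578269
  t = 2.0000: CF_t = 2.800000, DF = 0.847892, PV = 2.374097
  t = 3.0000: CF_t = 2.800000, DF = 0.780747, PV = 2.186093
  t = 4.0000: CF_t = 2.800000, DF = 0.718920, PV = 2.012977
  t = 5.0000: CF_t = 2.800000, DF = 0.661989, PV = 1.853570
  t = 6.0000: CF_t = 2.800000, DF = 0.609566, PV = 1.706786
  t = 7.0000: CF_t = 102.800000, DF = 0.561295, PV = 57.701133
Price P = sum_t PV_t = 70.412923
Convexity numerator sum_t t*(t + 1/m) * CF_t / (1+y/m)^(m*t + 2):
  t = 1.0000: term = 4.372185
  t = 2.0000: term = 12.077860
  t = 3.0000: term = 22.242836
  t = 4.0000: term = 34.135721
  t = 5.0000: term = 47.148785
  t = 6.0000: term = 60.781123
  t = 7.0000: term = 2739.761222
Convexity = (1/P) * sum = 2920.519731 / 70.412923 = 41.477042
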